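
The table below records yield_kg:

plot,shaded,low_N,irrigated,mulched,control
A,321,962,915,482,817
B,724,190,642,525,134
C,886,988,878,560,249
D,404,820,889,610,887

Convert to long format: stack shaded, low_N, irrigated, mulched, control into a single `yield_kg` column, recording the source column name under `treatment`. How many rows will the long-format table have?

20

4 plot values × 5 melted columns = 20 rows.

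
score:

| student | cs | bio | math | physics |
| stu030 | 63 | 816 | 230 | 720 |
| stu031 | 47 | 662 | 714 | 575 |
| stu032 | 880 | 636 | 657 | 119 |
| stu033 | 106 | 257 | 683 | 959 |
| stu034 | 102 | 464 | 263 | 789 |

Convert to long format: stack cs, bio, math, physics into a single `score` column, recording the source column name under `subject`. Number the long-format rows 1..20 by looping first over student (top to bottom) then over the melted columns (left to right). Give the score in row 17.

102

20 rows total (5 × 4). Row 17: index ⌊(17-1)/4⌋ = 4 into student → stu034; (17-1) mod 4 = 0 into the melted columns → cs.
So row 17 is (stu034, cs, 102); score = 102.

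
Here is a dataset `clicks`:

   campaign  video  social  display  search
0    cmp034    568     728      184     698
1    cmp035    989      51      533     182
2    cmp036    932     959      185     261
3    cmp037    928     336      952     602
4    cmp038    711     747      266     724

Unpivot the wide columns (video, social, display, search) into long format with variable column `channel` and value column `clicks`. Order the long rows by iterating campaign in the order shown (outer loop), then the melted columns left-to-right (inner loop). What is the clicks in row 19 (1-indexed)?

266

20 rows total (5 × 4). Row 19: index ⌊(19-1)/4⌋ = 4 into campaign → cmp038; (19-1) mod 4 = 2 into the melted columns → display.
So row 19 is (cmp038, display, 266); clicks = 266.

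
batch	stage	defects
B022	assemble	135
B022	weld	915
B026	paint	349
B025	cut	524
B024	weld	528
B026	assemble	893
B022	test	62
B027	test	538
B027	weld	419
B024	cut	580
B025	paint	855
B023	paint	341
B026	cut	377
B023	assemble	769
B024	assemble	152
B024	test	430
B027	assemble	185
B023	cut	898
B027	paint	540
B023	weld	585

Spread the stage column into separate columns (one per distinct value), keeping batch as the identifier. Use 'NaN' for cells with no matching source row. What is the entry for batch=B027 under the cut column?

NaN

No long-format row has batch=B027 and stage=cut, so the cell is NaN.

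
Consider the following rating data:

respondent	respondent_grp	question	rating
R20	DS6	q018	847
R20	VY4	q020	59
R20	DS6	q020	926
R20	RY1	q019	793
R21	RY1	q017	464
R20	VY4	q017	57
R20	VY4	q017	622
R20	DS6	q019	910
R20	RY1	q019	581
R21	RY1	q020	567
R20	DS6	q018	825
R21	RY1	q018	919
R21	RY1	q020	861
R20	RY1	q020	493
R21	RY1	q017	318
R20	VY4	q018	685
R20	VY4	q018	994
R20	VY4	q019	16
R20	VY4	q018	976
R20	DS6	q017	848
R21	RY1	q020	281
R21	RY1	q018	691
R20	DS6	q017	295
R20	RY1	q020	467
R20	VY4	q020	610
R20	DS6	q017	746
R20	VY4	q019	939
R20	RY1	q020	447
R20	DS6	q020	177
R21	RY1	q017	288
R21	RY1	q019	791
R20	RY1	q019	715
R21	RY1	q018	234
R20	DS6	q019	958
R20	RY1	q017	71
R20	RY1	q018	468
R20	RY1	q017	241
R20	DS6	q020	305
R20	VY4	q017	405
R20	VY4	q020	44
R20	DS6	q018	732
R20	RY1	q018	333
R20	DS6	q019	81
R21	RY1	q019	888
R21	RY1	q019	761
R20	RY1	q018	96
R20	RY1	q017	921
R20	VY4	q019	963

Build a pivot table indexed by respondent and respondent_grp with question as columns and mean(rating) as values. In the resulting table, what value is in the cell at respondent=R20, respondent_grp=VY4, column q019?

639.33

Rows with respondent=R20, respondent_grp=VY4 and question=q019: rating values are 16, 939, 963.
(16 + 939 + 963) / 3 = 639.33.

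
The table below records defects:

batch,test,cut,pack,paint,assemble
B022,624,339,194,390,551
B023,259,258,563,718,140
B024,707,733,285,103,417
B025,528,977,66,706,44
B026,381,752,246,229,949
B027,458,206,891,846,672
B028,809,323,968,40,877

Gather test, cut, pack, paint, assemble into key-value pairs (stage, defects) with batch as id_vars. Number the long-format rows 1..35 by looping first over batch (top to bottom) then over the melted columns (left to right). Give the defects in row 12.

35 rows total (7 × 5). Row 12: index ⌊(12-1)/5⌋ = 2 into batch → B024; (12-1) mod 5 = 1 into the melted columns → cut.
So row 12 is (B024, cut, 733); defects = 733.

733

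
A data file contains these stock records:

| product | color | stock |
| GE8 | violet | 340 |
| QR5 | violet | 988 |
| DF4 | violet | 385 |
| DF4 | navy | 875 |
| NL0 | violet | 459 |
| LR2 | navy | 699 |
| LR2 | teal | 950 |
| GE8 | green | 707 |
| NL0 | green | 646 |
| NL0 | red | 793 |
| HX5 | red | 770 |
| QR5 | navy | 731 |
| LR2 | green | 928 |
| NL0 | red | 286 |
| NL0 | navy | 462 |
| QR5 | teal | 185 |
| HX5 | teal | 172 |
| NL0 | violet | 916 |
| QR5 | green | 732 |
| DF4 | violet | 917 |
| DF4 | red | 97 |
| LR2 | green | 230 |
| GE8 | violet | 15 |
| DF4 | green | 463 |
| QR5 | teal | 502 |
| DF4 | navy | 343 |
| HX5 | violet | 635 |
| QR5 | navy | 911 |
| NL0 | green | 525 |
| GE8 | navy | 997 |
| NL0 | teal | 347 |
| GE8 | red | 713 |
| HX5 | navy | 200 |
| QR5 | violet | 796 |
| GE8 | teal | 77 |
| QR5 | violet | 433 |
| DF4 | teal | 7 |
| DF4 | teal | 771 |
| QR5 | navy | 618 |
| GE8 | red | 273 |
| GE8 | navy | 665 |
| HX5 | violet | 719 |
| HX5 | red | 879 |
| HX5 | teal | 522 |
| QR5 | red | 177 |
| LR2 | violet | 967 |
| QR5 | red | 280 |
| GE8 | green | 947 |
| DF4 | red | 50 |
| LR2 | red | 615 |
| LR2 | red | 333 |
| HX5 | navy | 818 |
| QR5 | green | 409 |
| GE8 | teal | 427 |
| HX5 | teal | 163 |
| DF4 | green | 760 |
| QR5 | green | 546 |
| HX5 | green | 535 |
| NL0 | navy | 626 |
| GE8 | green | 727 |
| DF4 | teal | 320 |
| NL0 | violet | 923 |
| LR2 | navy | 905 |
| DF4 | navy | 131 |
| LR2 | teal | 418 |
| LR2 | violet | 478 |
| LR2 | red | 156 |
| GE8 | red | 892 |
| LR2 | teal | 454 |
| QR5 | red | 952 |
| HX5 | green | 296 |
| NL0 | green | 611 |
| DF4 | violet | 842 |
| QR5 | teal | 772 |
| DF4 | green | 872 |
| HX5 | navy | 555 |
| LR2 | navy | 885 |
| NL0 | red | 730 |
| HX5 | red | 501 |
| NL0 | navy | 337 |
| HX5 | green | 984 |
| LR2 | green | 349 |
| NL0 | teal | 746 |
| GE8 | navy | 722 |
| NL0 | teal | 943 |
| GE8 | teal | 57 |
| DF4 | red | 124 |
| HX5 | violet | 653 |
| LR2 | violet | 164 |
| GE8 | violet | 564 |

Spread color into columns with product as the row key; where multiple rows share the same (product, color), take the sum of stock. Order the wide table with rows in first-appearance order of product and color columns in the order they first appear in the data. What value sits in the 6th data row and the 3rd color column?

With rows in first-appearance order of product, row 6 is product=HX5. color columns in first-appearance order: violet, navy, teal, green, red; column 3 is teal.
Long rows with product=HX5, color=teal: 172 + 522 + 163 = 857.

857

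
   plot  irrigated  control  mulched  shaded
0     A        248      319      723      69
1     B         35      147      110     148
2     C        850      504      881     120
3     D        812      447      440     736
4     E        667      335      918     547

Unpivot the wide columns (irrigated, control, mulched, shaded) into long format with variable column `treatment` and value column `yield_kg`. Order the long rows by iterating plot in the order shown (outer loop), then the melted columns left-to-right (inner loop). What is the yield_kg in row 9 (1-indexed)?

20 rows total (5 × 4). Row 9: index ⌊(9-1)/4⌋ = 2 into plot → C; (9-1) mod 4 = 0 into the melted columns → irrigated.
So row 9 is (C, irrigated, 850); yield_kg = 850.

850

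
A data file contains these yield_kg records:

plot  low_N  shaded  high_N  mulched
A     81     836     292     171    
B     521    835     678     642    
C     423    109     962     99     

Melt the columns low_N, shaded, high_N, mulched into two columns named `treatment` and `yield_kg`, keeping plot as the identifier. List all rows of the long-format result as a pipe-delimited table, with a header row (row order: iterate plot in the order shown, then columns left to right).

Each (plot, column) pair becomes one row: 3 × 4 = 12 rows.
For example, (A, low_N) → yield_kg=81.

| plot | treatment | yield_kg |
| A | low_N | 81 |
| A | shaded | 836 |
| A | high_N | 292 |
| A | mulched | 171 |
| B | low_N | 521 |
| B | shaded | 835 |
| B | high_N | 678 |
| B | mulched | 642 |
| C | low_N | 423 |
| C | shaded | 109 |
| C | high_N | 962 |
| C | mulched | 99 |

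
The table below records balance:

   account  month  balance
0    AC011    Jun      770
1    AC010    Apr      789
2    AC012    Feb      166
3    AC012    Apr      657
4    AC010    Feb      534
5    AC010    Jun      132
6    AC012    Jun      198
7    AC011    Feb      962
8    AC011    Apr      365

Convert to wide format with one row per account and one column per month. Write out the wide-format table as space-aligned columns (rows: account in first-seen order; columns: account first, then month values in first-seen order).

account  Jun  Apr  Feb
AC011    770  365  962
AC010    132  789  534
AC012    198  657  166

Columns: account plus the 3 distinct month values (Jun, Apr, Feb).
For example, row AC011 column Jun takes balance=770 from the long row (AC011, Jun).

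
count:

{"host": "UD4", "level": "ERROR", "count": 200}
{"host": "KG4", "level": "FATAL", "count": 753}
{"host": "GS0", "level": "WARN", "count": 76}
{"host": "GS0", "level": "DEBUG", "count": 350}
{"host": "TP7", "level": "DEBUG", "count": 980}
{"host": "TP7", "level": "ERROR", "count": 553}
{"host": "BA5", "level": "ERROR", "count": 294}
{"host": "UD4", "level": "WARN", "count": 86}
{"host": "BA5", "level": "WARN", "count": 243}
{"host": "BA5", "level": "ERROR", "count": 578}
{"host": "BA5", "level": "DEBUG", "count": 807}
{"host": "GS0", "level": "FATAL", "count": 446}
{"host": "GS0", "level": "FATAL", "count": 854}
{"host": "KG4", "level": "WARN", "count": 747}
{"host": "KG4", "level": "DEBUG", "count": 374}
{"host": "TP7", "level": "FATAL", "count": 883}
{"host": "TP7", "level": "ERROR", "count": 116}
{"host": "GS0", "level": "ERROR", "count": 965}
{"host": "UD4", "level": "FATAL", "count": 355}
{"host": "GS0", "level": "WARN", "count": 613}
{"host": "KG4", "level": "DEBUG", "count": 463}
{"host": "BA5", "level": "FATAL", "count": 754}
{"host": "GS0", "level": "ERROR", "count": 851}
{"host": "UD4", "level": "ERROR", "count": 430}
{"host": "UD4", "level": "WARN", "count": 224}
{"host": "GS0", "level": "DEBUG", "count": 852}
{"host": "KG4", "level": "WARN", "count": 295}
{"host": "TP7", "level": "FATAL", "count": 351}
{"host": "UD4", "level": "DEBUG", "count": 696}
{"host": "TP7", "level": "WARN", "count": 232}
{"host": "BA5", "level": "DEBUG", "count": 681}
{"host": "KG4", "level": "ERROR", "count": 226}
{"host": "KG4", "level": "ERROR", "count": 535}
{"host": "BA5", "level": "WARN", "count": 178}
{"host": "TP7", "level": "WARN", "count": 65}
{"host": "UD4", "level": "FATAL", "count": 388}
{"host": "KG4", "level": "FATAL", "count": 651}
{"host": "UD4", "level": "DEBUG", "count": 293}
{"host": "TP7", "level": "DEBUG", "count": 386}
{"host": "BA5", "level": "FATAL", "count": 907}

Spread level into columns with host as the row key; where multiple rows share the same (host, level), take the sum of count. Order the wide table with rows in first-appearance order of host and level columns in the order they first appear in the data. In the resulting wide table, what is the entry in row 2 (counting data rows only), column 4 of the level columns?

With rows in first-appearance order of host, row 2 is host=KG4. level columns in first-appearance order: ERROR, FATAL, WARN, DEBUG; column 4 is DEBUG.
Long rows with host=KG4, level=DEBUG: 374 + 463 = 837.

837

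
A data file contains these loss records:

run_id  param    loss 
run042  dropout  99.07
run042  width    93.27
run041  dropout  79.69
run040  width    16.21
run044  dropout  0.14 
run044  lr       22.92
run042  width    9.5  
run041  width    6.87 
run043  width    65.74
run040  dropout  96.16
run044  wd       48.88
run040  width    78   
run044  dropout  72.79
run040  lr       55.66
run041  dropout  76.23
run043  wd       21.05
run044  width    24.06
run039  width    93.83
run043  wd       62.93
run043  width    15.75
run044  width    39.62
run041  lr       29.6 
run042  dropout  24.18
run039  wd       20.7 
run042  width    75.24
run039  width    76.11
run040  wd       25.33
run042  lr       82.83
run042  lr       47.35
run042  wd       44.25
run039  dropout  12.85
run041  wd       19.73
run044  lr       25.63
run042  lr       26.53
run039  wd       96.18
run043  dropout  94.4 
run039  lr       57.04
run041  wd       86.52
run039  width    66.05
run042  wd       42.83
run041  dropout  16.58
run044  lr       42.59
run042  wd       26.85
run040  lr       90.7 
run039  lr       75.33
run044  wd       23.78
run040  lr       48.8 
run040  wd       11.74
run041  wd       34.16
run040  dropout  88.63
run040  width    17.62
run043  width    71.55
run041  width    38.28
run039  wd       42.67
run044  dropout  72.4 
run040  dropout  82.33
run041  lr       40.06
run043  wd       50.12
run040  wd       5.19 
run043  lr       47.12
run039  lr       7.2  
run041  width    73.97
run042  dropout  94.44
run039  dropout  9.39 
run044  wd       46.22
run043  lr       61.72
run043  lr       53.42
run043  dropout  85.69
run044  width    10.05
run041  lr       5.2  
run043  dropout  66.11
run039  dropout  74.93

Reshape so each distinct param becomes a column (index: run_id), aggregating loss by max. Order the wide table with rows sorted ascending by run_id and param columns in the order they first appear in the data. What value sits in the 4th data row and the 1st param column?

99.07

With rows sorted ascending by run_id, row 4 is run_id=run042. param columns in first-appearance order: dropout, width, lr, wd; column 1 is dropout.
Long rows with run_id=run042, param=dropout: max(99.07, 24.18, 94.44) = 99.07.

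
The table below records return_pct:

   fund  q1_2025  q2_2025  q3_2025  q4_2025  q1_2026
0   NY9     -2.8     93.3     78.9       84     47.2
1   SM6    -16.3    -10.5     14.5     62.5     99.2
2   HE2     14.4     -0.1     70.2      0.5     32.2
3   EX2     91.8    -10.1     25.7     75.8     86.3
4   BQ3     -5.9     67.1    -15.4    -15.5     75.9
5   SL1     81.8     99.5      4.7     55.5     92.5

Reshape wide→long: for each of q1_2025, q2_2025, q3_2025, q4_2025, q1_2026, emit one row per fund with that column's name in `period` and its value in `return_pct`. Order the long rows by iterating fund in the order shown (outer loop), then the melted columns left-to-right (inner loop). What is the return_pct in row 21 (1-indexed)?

30 rows total (6 × 5). Row 21: index ⌊(21-1)/5⌋ = 4 into fund → BQ3; (21-1) mod 5 = 0 into the melted columns → q1_2025.
So row 21 is (BQ3, q1_2025, -5.9); return_pct = -5.9.

-5.9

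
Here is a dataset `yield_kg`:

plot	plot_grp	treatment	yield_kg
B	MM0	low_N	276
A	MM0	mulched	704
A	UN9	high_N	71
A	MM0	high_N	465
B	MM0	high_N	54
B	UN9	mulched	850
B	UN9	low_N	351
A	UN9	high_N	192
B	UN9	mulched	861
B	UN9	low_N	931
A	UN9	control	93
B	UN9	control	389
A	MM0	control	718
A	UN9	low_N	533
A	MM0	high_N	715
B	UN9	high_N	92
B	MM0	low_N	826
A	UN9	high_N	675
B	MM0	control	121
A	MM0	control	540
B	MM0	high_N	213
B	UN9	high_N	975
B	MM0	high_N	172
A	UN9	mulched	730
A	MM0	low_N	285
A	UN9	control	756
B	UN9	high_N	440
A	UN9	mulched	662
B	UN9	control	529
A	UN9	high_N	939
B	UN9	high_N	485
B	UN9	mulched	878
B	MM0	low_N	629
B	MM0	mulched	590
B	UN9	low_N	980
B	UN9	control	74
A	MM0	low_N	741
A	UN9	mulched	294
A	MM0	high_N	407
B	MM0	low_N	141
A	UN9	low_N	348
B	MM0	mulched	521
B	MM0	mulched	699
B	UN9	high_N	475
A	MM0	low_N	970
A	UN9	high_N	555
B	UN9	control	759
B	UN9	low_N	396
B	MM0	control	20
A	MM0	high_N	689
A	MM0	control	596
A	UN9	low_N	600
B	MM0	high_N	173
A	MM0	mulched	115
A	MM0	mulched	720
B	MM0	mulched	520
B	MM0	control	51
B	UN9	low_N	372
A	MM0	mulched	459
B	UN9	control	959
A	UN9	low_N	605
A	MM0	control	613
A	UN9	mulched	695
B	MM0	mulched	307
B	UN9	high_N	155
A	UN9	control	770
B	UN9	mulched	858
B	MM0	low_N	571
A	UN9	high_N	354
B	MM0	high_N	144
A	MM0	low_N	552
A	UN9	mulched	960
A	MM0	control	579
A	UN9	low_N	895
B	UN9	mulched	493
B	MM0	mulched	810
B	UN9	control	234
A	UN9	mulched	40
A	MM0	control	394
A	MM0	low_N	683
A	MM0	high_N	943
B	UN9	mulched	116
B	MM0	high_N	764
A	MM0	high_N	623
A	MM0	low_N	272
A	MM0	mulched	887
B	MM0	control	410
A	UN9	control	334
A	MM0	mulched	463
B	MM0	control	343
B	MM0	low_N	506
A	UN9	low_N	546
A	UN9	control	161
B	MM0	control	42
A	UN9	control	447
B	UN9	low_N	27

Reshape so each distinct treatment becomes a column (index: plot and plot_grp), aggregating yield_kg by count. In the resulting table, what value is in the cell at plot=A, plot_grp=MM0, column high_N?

6

Rows with plot=A, plot_grp=MM0 and treatment=high_N: yield_kg values are 465, 715, 407, 689, 943, 623.
6 rows match — count = 6.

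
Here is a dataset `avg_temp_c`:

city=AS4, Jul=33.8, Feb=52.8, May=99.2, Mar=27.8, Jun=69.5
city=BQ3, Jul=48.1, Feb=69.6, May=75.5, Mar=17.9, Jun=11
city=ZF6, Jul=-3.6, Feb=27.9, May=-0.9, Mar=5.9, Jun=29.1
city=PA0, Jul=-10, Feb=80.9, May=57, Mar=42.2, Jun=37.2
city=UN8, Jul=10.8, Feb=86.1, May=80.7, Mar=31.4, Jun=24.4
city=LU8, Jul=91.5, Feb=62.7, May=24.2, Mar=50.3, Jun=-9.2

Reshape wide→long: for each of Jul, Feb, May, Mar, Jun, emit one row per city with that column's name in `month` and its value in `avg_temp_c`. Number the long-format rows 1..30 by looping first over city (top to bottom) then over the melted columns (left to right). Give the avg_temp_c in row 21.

10.8

30 rows total (6 × 5). Row 21: index ⌊(21-1)/5⌋ = 4 into city → UN8; (21-1) mod 5 = 0 into the melted columns → Jul.
So row 21 is (UN8, Jul, 10.8); avg_temp_c = 10.8.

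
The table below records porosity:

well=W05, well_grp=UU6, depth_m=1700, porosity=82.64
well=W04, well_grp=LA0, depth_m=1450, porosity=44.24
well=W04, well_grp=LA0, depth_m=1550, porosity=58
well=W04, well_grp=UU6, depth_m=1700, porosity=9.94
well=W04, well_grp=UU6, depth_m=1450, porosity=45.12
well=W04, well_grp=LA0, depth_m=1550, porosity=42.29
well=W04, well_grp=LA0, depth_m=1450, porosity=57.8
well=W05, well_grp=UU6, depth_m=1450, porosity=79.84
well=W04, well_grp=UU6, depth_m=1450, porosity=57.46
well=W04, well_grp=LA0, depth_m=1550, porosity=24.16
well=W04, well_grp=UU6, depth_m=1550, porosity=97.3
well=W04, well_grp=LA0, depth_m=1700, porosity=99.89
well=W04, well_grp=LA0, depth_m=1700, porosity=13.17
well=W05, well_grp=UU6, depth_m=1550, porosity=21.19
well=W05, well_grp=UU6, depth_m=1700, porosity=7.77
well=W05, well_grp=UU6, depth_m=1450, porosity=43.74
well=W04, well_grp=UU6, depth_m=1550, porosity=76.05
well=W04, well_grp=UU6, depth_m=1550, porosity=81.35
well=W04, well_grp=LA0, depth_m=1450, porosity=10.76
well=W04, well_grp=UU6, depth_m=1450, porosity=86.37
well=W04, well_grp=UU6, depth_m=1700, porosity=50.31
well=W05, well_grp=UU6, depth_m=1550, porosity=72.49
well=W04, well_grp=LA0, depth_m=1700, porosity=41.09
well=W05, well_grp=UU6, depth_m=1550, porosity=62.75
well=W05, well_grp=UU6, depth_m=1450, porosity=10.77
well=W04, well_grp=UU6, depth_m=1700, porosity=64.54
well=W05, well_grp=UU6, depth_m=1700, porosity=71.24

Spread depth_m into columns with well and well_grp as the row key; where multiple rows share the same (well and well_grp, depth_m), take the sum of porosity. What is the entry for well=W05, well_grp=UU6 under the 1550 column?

156.43

Rows with well=W05, well_grp=UU6 and depth_m=1550: porosity values are 21.19, 72.49, 62.75.
21.19 + 72.49 + 62.75 = 156.43.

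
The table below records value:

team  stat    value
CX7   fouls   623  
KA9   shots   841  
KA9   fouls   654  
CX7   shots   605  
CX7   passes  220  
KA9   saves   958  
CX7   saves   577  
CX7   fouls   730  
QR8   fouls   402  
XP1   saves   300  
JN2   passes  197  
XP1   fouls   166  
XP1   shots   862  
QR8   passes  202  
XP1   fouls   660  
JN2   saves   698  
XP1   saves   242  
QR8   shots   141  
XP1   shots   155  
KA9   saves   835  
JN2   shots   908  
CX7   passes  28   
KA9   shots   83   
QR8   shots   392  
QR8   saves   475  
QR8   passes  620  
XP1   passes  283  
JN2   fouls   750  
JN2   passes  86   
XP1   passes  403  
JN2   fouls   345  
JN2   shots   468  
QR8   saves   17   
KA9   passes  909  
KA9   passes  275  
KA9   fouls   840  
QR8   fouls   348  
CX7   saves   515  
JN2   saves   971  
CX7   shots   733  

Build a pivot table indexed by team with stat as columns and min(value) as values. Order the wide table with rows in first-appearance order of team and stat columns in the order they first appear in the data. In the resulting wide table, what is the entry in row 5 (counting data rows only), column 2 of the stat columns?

With rows in first-appearance order of team, row 5 is team=JN2. stat columns in first-appearance order: fouls, shots, passes, saves; column 2 is shots.
Long rows with team=JN2, stat=shots: min(908, 468) = 468.

468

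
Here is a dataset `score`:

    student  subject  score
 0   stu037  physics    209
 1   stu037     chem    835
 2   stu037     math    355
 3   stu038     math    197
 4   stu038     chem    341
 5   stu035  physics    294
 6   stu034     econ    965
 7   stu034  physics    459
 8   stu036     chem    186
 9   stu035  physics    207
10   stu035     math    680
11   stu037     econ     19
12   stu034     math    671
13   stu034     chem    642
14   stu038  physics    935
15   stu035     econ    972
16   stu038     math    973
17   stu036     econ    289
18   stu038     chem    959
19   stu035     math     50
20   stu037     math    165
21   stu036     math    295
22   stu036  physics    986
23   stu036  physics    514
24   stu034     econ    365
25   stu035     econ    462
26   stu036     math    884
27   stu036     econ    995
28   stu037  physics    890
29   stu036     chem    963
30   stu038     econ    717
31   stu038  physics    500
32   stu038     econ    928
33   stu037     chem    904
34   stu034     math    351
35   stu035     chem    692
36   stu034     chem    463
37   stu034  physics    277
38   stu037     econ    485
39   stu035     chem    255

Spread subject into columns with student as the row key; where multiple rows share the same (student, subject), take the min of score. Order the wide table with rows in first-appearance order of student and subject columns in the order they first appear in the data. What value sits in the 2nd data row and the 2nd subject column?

With rows in first-appearance order of student, row 2 is student=stu038. subject columns in first-appearance order: physics, chem, math, econ; column 2 is chem.
Long rows with student=stu038, subject=chem: min(341, 959) = 341.

341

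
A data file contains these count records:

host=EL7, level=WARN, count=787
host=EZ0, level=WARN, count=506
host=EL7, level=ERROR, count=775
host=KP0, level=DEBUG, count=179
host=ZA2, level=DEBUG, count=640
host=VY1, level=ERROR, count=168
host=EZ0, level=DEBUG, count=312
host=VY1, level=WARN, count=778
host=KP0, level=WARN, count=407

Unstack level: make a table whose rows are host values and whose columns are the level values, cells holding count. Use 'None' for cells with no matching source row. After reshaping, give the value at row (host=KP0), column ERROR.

No long-format row has host=KP0 and level=ERROR, so the cell is None.

None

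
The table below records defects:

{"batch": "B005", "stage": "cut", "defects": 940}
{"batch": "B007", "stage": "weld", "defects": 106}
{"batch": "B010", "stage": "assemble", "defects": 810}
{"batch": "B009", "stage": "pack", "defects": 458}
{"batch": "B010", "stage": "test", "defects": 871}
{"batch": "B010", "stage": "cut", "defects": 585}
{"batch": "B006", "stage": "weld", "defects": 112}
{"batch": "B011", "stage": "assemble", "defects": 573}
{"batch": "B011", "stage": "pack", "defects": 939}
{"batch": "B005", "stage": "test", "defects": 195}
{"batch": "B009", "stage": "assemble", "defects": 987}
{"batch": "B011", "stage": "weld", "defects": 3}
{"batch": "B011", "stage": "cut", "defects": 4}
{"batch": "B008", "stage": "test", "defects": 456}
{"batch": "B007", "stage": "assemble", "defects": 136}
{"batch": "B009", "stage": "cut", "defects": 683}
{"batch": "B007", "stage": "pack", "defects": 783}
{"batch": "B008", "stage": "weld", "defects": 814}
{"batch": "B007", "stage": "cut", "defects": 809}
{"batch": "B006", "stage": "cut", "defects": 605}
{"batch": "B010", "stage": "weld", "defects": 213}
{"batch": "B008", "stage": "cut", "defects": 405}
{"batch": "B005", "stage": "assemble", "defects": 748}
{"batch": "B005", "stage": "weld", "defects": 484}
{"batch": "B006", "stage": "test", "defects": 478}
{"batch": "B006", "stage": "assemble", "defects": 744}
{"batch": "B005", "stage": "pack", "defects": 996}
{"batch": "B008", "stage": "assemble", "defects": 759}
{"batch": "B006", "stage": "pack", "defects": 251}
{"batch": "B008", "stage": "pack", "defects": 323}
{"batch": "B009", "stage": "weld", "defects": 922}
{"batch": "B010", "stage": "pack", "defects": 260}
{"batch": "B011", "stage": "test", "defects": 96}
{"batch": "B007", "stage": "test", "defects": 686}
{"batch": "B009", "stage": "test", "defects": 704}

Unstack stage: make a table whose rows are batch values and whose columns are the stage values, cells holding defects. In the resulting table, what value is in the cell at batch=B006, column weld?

112

Wide layout: rows indexed by batch, columns are the 5 distinct stage values (cut, weld, assemble, pack, test).
Cell (batch=B006, stage=weld) draws from the long row where batch=B006 and stage=weld, which has defects=112.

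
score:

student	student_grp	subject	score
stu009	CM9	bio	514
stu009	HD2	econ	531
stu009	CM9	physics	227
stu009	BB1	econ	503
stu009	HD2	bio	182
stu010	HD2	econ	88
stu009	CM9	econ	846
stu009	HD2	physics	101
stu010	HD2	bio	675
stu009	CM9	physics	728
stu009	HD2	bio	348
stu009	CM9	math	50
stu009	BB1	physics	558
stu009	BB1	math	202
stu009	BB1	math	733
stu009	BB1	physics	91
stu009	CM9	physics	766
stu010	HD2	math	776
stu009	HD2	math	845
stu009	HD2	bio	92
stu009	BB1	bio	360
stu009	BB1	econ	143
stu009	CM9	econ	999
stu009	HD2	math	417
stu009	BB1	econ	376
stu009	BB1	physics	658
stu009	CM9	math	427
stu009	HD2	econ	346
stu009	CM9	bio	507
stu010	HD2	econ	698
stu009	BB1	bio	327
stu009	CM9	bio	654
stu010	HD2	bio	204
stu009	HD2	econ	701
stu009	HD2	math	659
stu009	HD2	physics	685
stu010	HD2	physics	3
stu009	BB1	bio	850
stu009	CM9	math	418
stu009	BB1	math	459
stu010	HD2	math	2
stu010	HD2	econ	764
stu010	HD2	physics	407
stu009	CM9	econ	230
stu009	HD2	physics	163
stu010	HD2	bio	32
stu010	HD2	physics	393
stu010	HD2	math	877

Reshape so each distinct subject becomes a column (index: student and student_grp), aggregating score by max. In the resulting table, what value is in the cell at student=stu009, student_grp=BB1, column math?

Rows with student=stu009, student_grp=BB1 and subject=math: score values are 202, 733, 459.
max(202, 733, 459) = 733.

733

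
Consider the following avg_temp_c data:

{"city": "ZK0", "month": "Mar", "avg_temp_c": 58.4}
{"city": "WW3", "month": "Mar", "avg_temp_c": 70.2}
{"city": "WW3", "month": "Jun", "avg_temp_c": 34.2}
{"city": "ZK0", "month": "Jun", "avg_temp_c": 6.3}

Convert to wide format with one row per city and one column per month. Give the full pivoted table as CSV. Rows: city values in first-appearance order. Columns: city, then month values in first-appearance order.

Columns: city plus the 2 distinct month values (Mar, Jun).
For example, row ZK0 column Mar takes avg_temp_c=58.4 from the long row (ZK0, Mar).

city,Mar,Jun
ZK0,58.4,6.3
WW3,70.2,34.2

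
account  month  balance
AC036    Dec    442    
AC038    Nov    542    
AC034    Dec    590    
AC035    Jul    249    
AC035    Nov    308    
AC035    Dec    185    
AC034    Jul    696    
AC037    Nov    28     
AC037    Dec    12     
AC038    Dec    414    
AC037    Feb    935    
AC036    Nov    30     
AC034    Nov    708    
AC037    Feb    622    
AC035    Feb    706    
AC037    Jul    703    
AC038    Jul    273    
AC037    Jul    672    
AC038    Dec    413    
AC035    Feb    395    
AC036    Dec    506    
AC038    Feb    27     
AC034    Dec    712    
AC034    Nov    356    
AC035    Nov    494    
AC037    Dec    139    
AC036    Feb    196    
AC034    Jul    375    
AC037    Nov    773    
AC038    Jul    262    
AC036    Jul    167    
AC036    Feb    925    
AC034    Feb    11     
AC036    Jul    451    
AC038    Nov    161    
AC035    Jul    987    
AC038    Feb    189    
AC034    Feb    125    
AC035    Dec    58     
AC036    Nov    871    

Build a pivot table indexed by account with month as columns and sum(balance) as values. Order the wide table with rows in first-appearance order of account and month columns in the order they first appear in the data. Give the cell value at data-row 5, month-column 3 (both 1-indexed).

1375

With rows in first-appearance order of account, row 5 is account=AC037. month columns in first-appearance order: Dec, Nov, Jul, Feb; column 3 is Jul.
Long rows with account=AC037, month=Jul: 703 + 672 = 1375.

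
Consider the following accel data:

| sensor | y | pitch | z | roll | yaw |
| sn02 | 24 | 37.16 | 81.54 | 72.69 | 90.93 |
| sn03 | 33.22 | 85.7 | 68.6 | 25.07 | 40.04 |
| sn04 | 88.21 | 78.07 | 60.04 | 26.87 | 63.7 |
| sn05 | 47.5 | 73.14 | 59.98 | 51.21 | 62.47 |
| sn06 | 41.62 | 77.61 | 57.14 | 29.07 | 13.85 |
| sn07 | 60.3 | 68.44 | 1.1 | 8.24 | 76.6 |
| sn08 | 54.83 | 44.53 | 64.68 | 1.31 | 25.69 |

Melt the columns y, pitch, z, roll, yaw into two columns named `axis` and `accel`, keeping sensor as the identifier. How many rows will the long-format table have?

35

7 sensor values × 5 melted columns = 35 rows.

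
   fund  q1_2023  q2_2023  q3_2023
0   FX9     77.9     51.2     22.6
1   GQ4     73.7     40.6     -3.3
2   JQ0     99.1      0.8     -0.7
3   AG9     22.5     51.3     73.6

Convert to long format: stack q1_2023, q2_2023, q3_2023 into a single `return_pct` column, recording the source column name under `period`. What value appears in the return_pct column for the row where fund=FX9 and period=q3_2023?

22.6

Unpivoting turns each (fund, wide-column) pair into one long row.
The wide cell at row FX9, column q3_2023 holds 22.6, so the long row (FX9, q3_2023) has return_pct=22.6.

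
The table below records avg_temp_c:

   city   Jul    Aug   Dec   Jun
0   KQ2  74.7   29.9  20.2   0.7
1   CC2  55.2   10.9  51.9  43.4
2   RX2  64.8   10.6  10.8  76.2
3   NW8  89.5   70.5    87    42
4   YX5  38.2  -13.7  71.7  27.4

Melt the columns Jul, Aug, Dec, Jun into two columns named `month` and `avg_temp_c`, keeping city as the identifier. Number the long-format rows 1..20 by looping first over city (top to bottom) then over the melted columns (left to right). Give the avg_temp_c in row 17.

38.2

20 rows total (5 × 4). Row 17: index ⌊(17-1)/4⌋ = 4 into city → YX5; (17-1) mod 4 = 0 into the melted columns → Jul.
So row 17 is (YX5, Jul, 38.2); avg_temp_c = 38.2.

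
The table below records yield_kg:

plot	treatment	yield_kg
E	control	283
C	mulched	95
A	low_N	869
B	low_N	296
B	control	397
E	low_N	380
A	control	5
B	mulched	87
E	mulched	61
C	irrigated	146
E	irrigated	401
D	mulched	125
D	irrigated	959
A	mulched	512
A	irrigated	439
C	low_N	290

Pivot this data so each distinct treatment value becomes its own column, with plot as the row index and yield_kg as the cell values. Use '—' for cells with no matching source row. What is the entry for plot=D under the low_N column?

—

No long-format row has plot=D and treatment=low_N, so the cell is —.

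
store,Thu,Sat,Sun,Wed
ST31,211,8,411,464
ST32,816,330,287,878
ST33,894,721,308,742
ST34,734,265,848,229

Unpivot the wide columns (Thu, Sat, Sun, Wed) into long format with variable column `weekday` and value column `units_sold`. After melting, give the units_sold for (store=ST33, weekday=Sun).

308

Unpivoting turns each (store, wide-column) pair into one long row.
The wide cell at row ST33, column Sun holds 308, so the long row (ST33, Sun) has units_sold=308.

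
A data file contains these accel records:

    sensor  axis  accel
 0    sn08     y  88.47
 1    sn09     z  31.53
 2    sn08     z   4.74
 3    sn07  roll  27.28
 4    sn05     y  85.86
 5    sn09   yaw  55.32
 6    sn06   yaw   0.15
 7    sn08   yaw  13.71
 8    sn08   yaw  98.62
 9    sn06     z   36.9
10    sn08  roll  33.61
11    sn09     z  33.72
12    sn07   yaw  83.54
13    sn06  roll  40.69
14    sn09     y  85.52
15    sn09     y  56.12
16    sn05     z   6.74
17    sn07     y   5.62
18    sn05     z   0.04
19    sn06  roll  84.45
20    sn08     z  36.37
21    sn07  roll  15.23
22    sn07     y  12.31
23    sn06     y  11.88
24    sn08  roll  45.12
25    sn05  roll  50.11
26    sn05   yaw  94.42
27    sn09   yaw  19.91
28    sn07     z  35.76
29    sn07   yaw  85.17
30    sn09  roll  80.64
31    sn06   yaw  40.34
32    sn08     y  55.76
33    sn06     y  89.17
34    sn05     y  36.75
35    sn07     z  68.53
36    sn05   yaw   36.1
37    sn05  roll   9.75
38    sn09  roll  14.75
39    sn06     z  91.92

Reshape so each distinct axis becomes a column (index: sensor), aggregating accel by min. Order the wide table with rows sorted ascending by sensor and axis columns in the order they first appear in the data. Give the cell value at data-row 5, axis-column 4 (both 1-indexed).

With rows sorted ascending by sensor, row 5 is sensor=sn09. axis columns in first-appearance order: y, z, roll, yaw; column 4 is yaw.
Long rows with sensor=sn09, axis=yaw: min(55.32, 19.91) = 19.91.

19.91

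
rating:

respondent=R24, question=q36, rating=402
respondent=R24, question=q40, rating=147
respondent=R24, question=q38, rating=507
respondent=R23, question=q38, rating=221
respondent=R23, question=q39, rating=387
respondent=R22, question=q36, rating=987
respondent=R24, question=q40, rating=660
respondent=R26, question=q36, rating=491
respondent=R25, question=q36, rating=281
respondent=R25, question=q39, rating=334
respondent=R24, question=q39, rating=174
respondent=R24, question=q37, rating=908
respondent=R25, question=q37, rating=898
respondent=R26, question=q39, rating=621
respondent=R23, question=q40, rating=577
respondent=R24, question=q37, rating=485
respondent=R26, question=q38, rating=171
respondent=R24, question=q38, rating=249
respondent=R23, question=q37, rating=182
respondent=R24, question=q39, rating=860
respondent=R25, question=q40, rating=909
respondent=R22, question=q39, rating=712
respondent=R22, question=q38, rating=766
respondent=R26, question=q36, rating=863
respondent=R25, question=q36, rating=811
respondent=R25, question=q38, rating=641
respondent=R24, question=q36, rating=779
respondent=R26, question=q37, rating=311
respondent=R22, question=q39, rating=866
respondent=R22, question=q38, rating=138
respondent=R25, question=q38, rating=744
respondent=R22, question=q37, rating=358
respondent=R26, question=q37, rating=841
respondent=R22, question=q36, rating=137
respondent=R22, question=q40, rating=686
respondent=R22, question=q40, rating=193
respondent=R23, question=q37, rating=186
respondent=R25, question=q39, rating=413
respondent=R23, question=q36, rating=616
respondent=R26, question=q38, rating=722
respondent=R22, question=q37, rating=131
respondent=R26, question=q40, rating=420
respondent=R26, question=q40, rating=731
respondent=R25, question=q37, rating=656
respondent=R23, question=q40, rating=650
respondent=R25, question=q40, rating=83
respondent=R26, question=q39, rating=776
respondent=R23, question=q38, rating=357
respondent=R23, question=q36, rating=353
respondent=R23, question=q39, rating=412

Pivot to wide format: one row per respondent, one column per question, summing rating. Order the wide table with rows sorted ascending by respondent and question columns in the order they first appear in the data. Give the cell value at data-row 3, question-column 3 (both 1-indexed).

756

With rows sorted ascending by respondent, row 3 is respondent=R24. question columns in first-appearance order: q36, q40, q38, q39, q37; column 3 is q38.
Long rows with respondent=R24, question=q38: 507 + 249 = 756.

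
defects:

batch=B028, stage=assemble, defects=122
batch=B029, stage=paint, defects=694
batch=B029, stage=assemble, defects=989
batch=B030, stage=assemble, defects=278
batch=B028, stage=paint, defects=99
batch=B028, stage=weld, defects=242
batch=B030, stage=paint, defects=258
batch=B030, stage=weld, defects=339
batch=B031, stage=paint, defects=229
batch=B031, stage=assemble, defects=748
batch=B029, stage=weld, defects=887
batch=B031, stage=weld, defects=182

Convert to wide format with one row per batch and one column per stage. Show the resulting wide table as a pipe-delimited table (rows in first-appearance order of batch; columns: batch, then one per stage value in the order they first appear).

Columns: batch plus the 3 distinct stage values (assemble, paint, weld).
For example, row B028 column assemble takes defects=122 from the long row (B028, assemble).

| batch | assemble | paint | weld |
| B028 | 122 | 99 | 242 |
| B029 | 989 | 694 | 887 |
| B030 | 278 | 258 | 339 |
| B031 | 748 | 229 | 182 |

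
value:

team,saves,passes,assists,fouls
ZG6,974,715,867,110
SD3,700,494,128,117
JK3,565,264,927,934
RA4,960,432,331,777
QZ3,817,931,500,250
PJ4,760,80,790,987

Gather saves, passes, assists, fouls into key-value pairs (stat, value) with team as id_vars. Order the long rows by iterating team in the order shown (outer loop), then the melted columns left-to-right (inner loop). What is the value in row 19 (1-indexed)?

500

24 rows total (6 × 4). Row 19: index ⌊(19-1)/4⌋ = 4 into team → QZ3; (19-1) mod 4 = 2 into the melted columns → assists.
So row 19 is (QZ3, assists, 500); value = 500.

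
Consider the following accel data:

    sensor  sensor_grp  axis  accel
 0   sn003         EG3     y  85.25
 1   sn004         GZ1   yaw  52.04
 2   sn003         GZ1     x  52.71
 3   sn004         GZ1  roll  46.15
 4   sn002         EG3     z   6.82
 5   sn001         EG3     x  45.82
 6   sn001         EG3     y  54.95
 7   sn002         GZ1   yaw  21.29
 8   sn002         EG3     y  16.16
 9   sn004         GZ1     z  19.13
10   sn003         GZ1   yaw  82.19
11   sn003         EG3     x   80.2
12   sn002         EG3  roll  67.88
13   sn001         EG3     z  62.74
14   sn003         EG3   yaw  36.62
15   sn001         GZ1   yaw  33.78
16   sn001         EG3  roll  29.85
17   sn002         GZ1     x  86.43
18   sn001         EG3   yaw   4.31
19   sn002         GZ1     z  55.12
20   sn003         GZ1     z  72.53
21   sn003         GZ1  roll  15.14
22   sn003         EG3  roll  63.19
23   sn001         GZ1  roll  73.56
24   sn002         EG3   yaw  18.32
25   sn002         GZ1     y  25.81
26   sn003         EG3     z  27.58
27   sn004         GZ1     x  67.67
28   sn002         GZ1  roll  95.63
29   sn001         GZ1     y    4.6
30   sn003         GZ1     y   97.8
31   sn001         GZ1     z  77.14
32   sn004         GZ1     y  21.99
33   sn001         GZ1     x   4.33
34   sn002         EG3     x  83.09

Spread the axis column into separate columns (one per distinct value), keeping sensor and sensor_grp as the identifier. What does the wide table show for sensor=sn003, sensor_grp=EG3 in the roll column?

Wide layout: rows indexed by sensor and sensor_grp, columns are the 5 distinct axis values (y, yaw, x, roll, z).
Cell (sensor=sn003, sensor_grp=EG3, axis=roll) draws from the long row where sensor=sn003, sensor_grp=EG3 and axis=roll, which has accel=63.19.

63.19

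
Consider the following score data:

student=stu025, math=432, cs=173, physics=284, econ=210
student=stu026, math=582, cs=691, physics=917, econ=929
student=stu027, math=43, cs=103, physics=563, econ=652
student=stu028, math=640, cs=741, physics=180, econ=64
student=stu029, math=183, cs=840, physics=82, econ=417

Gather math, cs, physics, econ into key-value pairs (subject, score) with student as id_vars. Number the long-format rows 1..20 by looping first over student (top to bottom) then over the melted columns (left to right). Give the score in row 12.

20 rows total (5 × 4). Row 12: index ⌊(12-1)/4⌋ = 2 into student → stu027; (12-1) mod 4 = 3 into the melted columns → econ.
So row 12 is (stu027, econ, 652); score = 652.

652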